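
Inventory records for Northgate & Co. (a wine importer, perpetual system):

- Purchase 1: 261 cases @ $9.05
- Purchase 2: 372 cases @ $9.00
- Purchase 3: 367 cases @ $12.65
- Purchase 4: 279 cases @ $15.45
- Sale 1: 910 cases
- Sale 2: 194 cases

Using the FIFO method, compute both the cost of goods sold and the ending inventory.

Sale 1 (910) [FIFO — oldest first]: 261 @ $9.05 + 372 @ $9.00 + 277 @ $12.65 = $9,214.10
Sale 2 (194) [FIFO — oldest first]: 90 @ $12.65 + 104 @ $15.45 = $2,745.30
Total COGS = $9,214.10 + $2,745.30 = $11,959.40
Ending inventory: 175 @ $15.45 = $2,703.75

COGS = $11,959.40; ending inventory = $2,703.75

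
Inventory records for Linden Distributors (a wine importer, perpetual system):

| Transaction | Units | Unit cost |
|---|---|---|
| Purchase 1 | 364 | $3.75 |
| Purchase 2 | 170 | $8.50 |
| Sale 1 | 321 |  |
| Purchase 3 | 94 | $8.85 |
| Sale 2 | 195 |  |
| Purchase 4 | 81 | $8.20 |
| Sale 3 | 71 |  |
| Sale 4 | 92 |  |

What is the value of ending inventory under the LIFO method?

Sale 1 (321) [LIFO — newest first]: 170 @ $8.50 + 151 @ $3.75 = $2,011.25
Sale 2 (195) [LIFO — newest first]: 94 @ $8.85 + 101 @ $3.75 = $1,210.65
Sale 3 (71) [LIFO — newest first]: 71 @ $8.20 = $582.20
Sale 4 (92) [LIFO — newest first]: 10 @ $8.20 + 82 @ $3.75 = $389.50
Total COGS = $2,011.25 + $1,210.65 + $582.20 + $389.50 = $4,193.60
Ending inventory: 30 @ $3.75 = $112.50
Check: goods available $4,306.10 = COGS $4,193.60 + ending $112.50

Ending inventory = $112.50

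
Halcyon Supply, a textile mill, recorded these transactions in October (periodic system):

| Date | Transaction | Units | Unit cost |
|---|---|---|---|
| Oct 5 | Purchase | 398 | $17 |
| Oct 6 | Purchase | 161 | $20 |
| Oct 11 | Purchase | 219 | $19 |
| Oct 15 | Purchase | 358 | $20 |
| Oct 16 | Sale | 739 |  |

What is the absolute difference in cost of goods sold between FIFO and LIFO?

FIFO COGS: 398 @ $17 + 161 @ $20 + 180 @ $19 = $13,406
LIFO COGS: 358 @ $20 + 219 @ $19 + 161 @ $20 + 1 @ $17 = $14,558
Difference = |$13,406 − $14,558| = $1,152

$1,152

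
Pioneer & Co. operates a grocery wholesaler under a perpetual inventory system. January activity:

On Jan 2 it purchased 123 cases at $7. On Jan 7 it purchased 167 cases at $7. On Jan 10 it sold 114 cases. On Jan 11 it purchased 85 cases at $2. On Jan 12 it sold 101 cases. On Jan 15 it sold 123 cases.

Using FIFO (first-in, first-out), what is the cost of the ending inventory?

Ending inventory = $74

Jan 10, 114 sold [FIFO — oldest first]: 114 @ $7 = $798
Jan 12, 101 sold [FIFO — oldest first]: 9 @ $7 + 92 @ $7 = $707
Jan 15, 123 sold [FIFO — oldest first]: 75 @ $7 + 48 @ $2 = $621
Total COGS = $798 + $707 + $621 = $2,126
Ending inventory: 37 @ $2 = $74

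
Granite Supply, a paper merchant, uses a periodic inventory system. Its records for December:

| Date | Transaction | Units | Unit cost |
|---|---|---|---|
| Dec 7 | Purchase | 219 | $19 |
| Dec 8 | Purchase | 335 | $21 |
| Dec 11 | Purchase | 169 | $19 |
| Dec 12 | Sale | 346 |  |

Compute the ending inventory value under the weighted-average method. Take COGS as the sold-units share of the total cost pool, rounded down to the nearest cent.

Dec 12, sell 346: 346/723 × $14,407.00 → $6,894.63
Ending inventory (cost pool remaining) = $7,512.37

Ending inventory = $7,512.37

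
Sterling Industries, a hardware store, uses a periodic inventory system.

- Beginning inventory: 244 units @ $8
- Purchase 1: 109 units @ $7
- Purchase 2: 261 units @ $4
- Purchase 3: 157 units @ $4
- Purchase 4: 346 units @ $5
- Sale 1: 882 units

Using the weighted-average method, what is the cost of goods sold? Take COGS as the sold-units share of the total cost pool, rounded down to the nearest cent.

Sale 1, sell 882: 882/1117 × $6,117.00 → $4,830.07
Ending inventory (cost pool remaining) = $1,286.93

COGS = $4,830.07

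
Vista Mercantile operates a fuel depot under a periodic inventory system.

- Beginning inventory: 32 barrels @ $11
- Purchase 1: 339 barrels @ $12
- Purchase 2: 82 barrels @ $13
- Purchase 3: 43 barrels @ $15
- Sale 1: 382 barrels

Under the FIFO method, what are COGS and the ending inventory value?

Sale 1 (382) [FIFO — oldest first]: 32 @ $11 + 339 @ $12 + 11 @ $13 = $4,563
Ending inventory: 71 @ $13 + 43 @ $15 = $1,568

COGS = $4,563; ending inventory = $1,568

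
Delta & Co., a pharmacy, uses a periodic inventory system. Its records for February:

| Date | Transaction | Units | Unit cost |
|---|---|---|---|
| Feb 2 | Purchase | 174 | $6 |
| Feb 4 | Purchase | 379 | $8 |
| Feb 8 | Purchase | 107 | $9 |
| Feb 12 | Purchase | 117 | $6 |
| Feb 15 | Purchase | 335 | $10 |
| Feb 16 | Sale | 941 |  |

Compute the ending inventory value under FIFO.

Feb 16, 941 sold [FIFO — oldest first]: 174 @ $6 + 379 @ $8 + 107 @ $9 + 117 @ $6 + 164 @ $10 = $7,381
Ending inventory: 171 @ $10 = $1,710

Ending inventory = $1,710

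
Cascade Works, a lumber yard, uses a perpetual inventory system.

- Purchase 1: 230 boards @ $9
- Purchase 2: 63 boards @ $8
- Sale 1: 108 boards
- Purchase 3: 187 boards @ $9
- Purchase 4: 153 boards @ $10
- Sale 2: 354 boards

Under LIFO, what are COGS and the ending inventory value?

Sale 1 (108) [LIFO — newest first]: 63 @ $8 + 45 @ $9 = $909
Sale 2 (354) [LIFO — newest first]: 153 @ $10 + 187 @ $9 + 14 @ $9 = $3,339
Total COGS = $909 + $3,339 = $4,248
Ending inventory: 171 @ $9 = $1,539
Check: goods available $5,787 = COGS $4,248 + ending $1,539

COGS = $4,248; ending inventory = $1,539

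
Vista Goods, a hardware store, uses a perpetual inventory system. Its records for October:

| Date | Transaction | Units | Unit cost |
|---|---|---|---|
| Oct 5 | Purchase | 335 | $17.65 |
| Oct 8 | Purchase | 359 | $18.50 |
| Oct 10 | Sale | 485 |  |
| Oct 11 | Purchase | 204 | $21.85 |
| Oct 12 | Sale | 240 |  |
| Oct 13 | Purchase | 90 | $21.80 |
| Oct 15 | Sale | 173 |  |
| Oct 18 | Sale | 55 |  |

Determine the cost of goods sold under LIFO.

Oct 10, 485 sold [LIFO — newest first]: 359 @ $18.50 + 126 @ $17.65 = $8,865.40
Oct 12, 240 sold [LIFO — newest first]: 204 @ $21.85 + 36 @ $17.65 = $5,092.80
Oct 15, 173 sold [LIFO — newest first]: 90 @ $21.80 + 83 @ $17.65 = $3,426.95
Oct 18, 55 sold [LIFO — newest first]: 55 @ $17.65 = $970.75
Total COGS = $8,865.40 + $5,092.80 + $3,426.95 + $970.75 = $18,355.90
Ending inventory: 35 @ $17.65 = $617.75

COGS = $18,355.90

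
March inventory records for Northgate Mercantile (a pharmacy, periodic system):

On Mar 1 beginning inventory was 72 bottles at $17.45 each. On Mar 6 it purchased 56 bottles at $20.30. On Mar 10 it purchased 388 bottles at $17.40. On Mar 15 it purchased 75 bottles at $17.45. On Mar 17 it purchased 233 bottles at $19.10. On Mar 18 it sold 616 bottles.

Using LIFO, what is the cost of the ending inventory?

Mar 18, 616 sold [LIFO — newest first]: 233 @ $19.10 + 75 @ $17.45 + 308 @ $17.40 = $11,118.25
Ending inventory: 72 @ $17.45 + 56 @ $20.30 + 80 @ $17.40 = $3,785.20
Check: goods available $14,903.45 = COGS $11,118.25 + ending $3,785.20

Ending inventory = $3,785.20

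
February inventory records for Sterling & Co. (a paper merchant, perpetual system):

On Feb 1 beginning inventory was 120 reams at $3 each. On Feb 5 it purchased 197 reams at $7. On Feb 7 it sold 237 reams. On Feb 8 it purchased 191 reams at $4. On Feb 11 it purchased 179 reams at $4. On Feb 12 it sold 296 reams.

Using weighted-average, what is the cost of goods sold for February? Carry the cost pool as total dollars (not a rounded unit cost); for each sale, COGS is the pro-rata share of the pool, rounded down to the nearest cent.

After Feb 1: 120 on hand, pool $360.00 (≈ $3.0000 each)
After Feb 5: 317 on hand, pool $1,739.00 (≈ $5.4858 each)
Feb 7, sell 237: 237/317 × $1,739.00 → $1,300.13
After Feb 8: 271 on hand, pool $1,202.87 (≈ $4.4386 each)
After Feb 11: 450 on hand, pool $1,918.87 (≈ $4.2642 each)
Feb 12, sell 296: 296/450 × $1,918.87 → $1,262.19
Total COGS = $1,300.13 + $1,262.19 = $2,562.32
Ending inventory (cost pool remaining) = $656.68

COGS = $2,562.32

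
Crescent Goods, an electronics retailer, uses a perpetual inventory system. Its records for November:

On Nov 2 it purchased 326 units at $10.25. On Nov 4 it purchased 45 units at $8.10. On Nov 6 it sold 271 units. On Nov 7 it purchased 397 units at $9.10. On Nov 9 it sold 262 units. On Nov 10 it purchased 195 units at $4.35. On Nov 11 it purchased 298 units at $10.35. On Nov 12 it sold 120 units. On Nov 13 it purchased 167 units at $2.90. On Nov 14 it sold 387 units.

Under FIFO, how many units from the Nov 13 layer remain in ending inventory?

Nov 6, 271 sold [FIFO — oldest first]: 271 @ $10.25 = $2,777.75
Nov 9, 262 sold [FIFO — oldest first]: 55 @ $10.25 + 45 @ $8.10 + 162 @ $9.10 = $2,402.45
Nov 12, 120 sold [FIFO — oldest first]: 120 @ $9.10 = $1,092.00
Nov 14, 387 sold [FIFO — oldest first]: 115 @ $9.10 + 195 @ $4.35 + 77 @ $10.35 = $2,691.70
Total COGS = $2,777.75 + $2,402.45 + $1,092.00 + $2,691.70 = $8,963.90
Ending inventory: 221 @ $10.35 + 167 @ $2.90 = $2,771.65
Check: goods available $11,735.55 = COGS $8,963.90 + ending $2,771.65

167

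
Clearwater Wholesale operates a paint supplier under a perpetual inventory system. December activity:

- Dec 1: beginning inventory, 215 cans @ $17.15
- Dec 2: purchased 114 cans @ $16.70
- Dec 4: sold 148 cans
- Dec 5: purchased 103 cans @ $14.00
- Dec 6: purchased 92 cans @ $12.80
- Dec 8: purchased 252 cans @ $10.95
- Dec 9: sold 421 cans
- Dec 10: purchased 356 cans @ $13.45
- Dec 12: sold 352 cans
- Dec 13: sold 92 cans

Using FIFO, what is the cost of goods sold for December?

Dec 4, 148 sold [FIFO — oldest first]: 148 @ $17.15 = $2,538.20
Dec 9, 421 sold [FIFO — oldest first]: 67 @ $17.15 + 114 @ $16.70 + 103 @ $14.00 + 92 @ $12.80 + 45 @ $10.95 = $6,165.20
Dec 12, 352 sold [FIFO — oldest first]: 207 @ $10.95 + 145 @ $13.45 = $4,216.90
Dec 13, 92 sold [FIFO — oldest first]: 92 @ $13.45 = $1,237.40
Total COGS = $2,538.20 + $6,165.20 + $4,216.90 + $1,237.40 = $14,157.70
Ending inventory: 119 @ $13.45 = $1,600.55

COGS = $14,157.70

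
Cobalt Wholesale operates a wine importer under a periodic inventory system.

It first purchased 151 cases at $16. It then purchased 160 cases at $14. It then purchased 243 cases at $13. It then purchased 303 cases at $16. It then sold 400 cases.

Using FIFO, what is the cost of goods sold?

COGS = $5,813

Sale 1 (400) [FIFO — oldest first]: 151 @ $16 + 160 @ $14 + 89 @ $13 = $5,813
Ending inventory: 154 @ $13 + 303 @ $16 = $6,850
Check: goods available $12,663 = COGS $5,813 + ending $6,850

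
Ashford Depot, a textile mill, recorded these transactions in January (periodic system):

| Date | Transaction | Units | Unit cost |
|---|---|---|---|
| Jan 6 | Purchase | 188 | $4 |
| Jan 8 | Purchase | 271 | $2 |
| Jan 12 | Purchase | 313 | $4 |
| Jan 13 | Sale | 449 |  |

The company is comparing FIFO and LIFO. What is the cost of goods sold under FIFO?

FIFO COGS: 188 @ $4 + 261 @ $2 = $1,274
LIFO COGS: 313 @ $4 + 136 @ $2 = $1,524

COGS = $1,274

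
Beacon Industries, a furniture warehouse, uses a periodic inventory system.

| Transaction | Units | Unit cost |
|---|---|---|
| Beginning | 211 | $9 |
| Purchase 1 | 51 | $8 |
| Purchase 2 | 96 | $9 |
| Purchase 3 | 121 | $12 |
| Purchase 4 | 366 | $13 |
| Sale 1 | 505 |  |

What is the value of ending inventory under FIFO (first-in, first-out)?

Ending inventory = $4,420

Sale 1 (505) [FIFO — oldest first]: 211 @ $9 + 51 @ $8 + 96 @ $9 + 121 @ $12 + 26 @ $13 = $4,961
Ending inventory: 340 @ $13 = $4,420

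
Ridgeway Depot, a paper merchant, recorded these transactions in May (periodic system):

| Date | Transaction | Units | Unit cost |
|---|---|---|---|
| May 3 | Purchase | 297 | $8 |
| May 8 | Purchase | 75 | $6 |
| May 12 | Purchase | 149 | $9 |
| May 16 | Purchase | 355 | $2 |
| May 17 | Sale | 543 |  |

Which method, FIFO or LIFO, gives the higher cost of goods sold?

FIFO COGS: 297 @ $8 + 75 @ $6 + 149 @ $9 + 22 @ $2 = $4,211
LIFO COGS: 355 @ $2 + 149 @ $9 + 39 @ $6 = $2,285

FIFO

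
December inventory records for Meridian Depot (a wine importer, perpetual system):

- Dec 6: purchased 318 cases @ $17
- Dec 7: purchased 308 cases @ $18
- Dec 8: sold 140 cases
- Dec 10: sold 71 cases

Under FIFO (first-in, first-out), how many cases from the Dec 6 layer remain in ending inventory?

Dec 8, 140 sold [FIFO — oldest first]: 140 @ $17 = $2,380
Dec 10, 71 sold [FIFO — oldest first]: 71 @ $17 = $1,207
Total COGS = $2,380 + $1,207 = $3,587
Ending inventory: 107 @ $17 + 308 @ $18 = $7,363

107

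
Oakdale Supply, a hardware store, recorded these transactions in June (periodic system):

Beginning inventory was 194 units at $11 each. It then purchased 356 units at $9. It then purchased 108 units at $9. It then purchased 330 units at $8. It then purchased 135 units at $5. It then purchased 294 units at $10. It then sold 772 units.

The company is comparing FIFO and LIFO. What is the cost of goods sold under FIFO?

FIFO COGS: 194 @ $11 + 356 @ $9 + 108 @ $9 + 114 @ $8 = $7,222
LIFO COGS: 294 @ $10 + 135 @ $5 + 330 @ $8 + 13 @ $9 = $6,372

COGS = $7,222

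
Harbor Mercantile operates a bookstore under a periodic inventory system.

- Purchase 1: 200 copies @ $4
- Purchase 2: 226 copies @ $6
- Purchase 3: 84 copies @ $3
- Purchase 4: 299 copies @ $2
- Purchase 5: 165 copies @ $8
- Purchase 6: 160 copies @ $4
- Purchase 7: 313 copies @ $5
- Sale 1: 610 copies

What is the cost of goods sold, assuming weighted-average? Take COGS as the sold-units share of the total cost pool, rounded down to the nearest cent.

COGS = $2,753.22

Sale 1, sell 610: 610/1447 × $6,531.00 → $2,753.22
Ending inventory (cost pool remaining) = $3,777.78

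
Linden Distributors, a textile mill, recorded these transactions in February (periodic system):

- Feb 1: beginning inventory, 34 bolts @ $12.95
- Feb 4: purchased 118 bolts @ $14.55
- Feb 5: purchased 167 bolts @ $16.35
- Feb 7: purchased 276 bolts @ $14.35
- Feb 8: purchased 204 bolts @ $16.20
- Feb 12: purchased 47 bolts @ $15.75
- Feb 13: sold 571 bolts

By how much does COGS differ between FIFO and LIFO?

$221.20

FIFO COGS: 34 @ $12.95 + 118 @ $14.55 + 167 @ $16.35 + 252 @ $14.35 = $8,503.85
LIFO COGS: 47 @ $15.75 + 204 @ $16.20 + 276 @ $14.35 + 44 @ $16.35 = $8,725.05
Difference = |$8,503.85 − $8,725.05| = $221.20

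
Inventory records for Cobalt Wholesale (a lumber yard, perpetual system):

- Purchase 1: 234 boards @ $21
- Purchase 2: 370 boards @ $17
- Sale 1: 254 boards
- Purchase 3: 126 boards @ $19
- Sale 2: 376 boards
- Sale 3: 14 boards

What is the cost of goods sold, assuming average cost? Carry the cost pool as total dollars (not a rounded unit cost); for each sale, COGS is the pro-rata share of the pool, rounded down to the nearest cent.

COGS = $11,992.47

After Purchase 1: 234 on hand, pool $4,914.00 (≈ $21.0000 each)
After Purchase 2: 604 on hand, pool $11,204.00 (≈ $18.5497 each)
Sale 1, sell 254: 254/604 × $11,204.00 → $4,711.61
After Purchase 3: 476 on hand, pool $8,886.39 (≈ $18.6689 each)
Sale 2, sell 376: 376/476 × $8,886.39 → $7,019.50
Sale 3, sell 14: 14/100 × $1,866.89 → $261.36
Total COGS = $4,711.61 + $7,019.50 + $261.36 = $11,992.47
Ending inventory (cost pool remaining) = $1,605.53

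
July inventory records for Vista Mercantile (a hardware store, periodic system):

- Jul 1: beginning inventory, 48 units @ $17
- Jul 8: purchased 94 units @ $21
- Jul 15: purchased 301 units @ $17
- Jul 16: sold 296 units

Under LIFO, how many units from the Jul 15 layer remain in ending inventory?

5

Jul 16, 296 sold [LIFO — newest first]: 296 @ $17 = $5,032
Ending inventory: 48 @ $17 + 94 @ $21 + 5 @ $17 = $2,875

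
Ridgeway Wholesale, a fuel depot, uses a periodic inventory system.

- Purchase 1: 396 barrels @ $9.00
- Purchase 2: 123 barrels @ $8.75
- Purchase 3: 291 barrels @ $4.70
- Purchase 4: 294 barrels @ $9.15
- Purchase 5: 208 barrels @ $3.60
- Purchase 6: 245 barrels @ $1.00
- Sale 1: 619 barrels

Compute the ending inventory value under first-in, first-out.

Sale 1 (619) [FIFO — oldest first]: 396 @ $9.00 + 123 @ $8.75 + 100 @ $4.70 = $5,110.25
Ending inventory: 191 @ $4.70 + 294 @ $9.15 + 208 @ $3.60 + 245 @ $1.00 = $4,581.60
Check: goods available $9,691.85 = COGS $5,110.25 + ending $4,581.60

Ending inventory = $4,581.60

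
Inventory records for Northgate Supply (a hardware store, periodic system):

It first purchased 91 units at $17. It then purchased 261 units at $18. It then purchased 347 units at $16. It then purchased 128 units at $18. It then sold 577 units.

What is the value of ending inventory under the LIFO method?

Ending inventory = $4,409

Sale 1 (577) [LIFO — newest first]: 128 @ $18 + 347 @ $16 + 102 @ $18 = $9,692
Ending inventory: 91 @ $17 + 159 @ $18 = $4,409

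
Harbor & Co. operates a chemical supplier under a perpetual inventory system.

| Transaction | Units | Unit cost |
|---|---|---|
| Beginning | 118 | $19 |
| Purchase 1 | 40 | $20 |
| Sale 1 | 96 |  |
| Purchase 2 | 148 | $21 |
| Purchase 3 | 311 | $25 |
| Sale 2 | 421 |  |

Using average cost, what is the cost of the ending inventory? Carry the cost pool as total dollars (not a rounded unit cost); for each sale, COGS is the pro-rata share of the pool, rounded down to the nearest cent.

After Beginning: 118 on hand, pool $2,242.00 (≈ $19.0000 each)
After Purchase 1: 158 on hand, pool $3,042.00 (≈ $19.2532 each)
Sale 1, sell 96: 96/158 × $3,042.00 → $1,848.30
After Purchase 2: 210 on hand, pool $4,301.70 (≈ $20.4843 each)
After Purchase 3: 521 on hand, pool $12,076.70 (≈ $23.1798 each)
Sale 2, sell 421: 421/521 × $12,076.70 → $9,758.71
Total COGS = $1,848.30 + $9,758.71 = $11,607.01
Ending inventory (cost pool remaining) = $2,317.99

Ending inventory = $2,317.99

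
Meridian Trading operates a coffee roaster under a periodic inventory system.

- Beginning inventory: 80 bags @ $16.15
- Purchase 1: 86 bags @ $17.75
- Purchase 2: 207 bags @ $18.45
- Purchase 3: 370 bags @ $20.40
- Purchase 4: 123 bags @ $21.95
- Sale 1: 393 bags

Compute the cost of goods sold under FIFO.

Sale 1 (393) [FIFO — oldest first]: 80 @ $16.15 + 86 @ $17.75 + 207 @ $18.45 + 20 @ $20.40 = $7,045.65
Ending inventory: 350 @ $20.40 + 123 @ $21.95 = $9,839.85

COGS = $7,045.65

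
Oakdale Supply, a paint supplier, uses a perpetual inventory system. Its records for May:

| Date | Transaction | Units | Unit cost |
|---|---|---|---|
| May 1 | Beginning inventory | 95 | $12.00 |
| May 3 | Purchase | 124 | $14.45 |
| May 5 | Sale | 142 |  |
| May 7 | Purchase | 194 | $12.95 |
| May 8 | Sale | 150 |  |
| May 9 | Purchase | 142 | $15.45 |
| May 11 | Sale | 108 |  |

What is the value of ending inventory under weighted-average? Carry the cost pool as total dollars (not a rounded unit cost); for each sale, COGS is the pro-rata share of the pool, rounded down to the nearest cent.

After May 1: 95 on hand, pool $1,140.00 (≈ $12.0000 each)
After May 3: 219 on hand, pool $2,931.80 (≈ $13.3872 each)
May 5, sell 142: 142/219 × $2,931.80 → $1,900.98
After May 7: 271 on hand, pool $3,543.12 (≈ $13.0742 each)
May 8, sell 150: 150/271 × $3,543.12 → $1,961.13
After May 9: 263 on hand, pool $3,775.89 (≈ $14.3570 each)
May 11, sell 108: 108/263 × $3,775.89 → $1,550.55
Total COGS = $1,900.98 + $1,961.13 + $1,550.55 = $5,412.66
Ending inventory (cost pool remaining) = $2,225.34

Ending inventory = $2,225.34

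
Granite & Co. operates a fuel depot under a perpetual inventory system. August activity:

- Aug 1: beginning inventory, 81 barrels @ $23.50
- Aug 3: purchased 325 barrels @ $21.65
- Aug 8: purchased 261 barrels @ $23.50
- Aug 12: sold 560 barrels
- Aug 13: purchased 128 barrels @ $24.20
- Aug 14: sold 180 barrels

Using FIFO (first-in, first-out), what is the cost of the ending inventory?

Ending inventory = $1,331.00

Aug 12, 560 sold [FIFO — oldest first]: 81 @ $23.50 + 325 @ $21.65 + 154 @ $23.50 = $12,558.75
Aug 14, 180 sold [FIFO — oldest first]: 107 @ $23.50 + 73 @ $24.20 = $4,281.10
Total COGS = $12,558.75 + $4,281.10 = $16,839.85
Ending inventory: 55 @ $24.20 = $1,331.00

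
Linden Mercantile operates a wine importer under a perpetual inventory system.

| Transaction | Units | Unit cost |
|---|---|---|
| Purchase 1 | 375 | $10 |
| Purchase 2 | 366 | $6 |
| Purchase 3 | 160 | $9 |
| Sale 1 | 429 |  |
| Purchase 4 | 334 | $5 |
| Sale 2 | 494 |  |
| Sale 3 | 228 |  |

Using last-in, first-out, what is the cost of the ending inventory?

Ending inventory = $840

Sale 1 (429) [LIFO — newest first]: 160 @ $9 + 269 @ $6 = $3,054
Sale 2 (494) [LIFO — newest first]: 334 @ $5 + 97 @ $6 + 63 @ $10 = $2,882
Sale 3 (228) [LIFO — newest first]: 228 @ $10 = $2,280
Total COGS = $3,054 + $2,882 + $2,280 = $8,216
Ending inventory: 84 @ $10 = $840
Check: goods available $9,056 = COGS $8,216 + ending $840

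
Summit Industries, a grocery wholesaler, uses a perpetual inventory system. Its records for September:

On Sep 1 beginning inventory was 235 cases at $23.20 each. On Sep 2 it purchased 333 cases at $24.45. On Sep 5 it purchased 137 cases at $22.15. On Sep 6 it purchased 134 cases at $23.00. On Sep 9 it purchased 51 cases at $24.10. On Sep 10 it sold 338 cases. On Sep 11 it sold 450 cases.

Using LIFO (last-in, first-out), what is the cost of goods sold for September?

COGS = $18,573.10

Sep 10, 338 sold [LIFO — newest first]: 51 @ $24.10 + 134 @ $23.00 + 137 @ $22.15 + 16 @ $24.45 = $7,736.85
Sep 11, 450 sold [LIFO — newest first]: 317 @ $24.45 + 133 @ $23.20 = $10,836.25
Total COGS = $7,736.85 + $10,836.25 = $18,573.10
Ending inventory: 102 @ $23.20 = $2,366.40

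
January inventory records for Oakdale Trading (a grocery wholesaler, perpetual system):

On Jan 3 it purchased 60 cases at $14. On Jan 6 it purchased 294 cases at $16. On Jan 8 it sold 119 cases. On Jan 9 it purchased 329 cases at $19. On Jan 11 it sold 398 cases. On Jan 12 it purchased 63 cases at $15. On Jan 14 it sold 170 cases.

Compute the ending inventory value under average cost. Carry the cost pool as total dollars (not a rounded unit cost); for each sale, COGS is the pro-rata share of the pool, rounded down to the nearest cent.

Ending inventory = $996.58

After Jan 3: 60 on hand, pool $840.00 (≈ $14.0000 each)
After Jan 6: 354 on hand, pool $5,544.00 (≈ $15.6610 each)
Jan 8, sell 119: 119/354 × $5,544.00 → $1,863.66
After Jan 9: 564 on hand, pool $9,931.34 (≈ $17.6088 each)
Jan 11, sell 398: 398/564 × $9,931.34 → $7,008.28
After Jan 12: 229 on hand, pool $3,868.06 (≈ $16.8911 each)
Jan 14, sell 170: 170/229 × $3,868.06 → $2,871.48
Total COGS = $1,863.66 + $7,008.28 + $2,871.48 = $11,743.42
Ending inventory (cost pool remaining) = $996.58
Check: goods available $12,740.00 = COGS $11,743.42 + ending $996.58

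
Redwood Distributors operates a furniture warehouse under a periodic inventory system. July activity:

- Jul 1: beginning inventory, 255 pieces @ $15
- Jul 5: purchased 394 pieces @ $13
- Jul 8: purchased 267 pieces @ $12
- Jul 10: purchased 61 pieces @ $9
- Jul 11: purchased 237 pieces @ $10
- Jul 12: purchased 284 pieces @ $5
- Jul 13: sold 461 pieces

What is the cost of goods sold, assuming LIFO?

Jul 13, 461 sold [LIFO — newest first]: 284 @ $5 + 177 @ $10 = $3,190
Ending inventory: 255 @ $15 + 394 @ $13 + 267 @ $12 + 61 @ $9 + 60 @ $10 = $13,300
Check: goods available $16,490 = COGS $3,190 + ending $13,300

COGS = $3,190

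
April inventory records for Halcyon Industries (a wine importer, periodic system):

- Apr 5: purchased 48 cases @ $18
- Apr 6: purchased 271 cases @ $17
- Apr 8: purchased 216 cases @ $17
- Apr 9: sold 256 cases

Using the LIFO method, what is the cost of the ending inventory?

Ending inventory = $4,791

Apr 9, 256 sold [LIFO — newest first]: 216 @ $17 + 40 @ $17 = $4,352
Ending inventory: 48 @ $18 + 231 @ $17 = $4,791
Check: goods available $9,143 = COGS $4,352 + ending $4,791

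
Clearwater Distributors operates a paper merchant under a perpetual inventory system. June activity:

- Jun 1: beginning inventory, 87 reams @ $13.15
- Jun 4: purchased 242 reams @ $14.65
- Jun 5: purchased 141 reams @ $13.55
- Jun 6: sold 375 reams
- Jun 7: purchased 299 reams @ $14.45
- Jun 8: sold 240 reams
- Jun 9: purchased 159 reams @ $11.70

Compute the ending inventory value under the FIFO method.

Ending inventory = $4,085.60

Jun 6, 375 sold [FIFO — oldest first]: 87 @ $13.15 + 242 @ $14.65 + 46 @ $13.55 = $5,312.65
Jun 8, 240 sold [FIFO — oldest first]: 95 @ $13.55 + 145 @ $14.45 = $3,382.50
Total COGS = $5,312.65 + $3,382.50 = $8,695.15
Ending inventory: 154 @ $14.45 + 159 @ $11.70 = $4,085.60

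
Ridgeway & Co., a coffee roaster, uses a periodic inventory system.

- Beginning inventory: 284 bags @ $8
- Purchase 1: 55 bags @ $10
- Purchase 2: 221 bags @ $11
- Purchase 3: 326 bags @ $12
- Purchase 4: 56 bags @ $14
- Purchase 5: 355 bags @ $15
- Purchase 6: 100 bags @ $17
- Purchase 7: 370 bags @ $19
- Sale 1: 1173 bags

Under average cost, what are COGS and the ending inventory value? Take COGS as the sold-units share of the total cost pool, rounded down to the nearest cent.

COGS = $15,934.74; ending inventory = $8,069.26

Sale 1, sell 1173: 1173/1767 × $24,004.00 → $15,934.74
Ending inventory (cost pool remaining) = $8,069.26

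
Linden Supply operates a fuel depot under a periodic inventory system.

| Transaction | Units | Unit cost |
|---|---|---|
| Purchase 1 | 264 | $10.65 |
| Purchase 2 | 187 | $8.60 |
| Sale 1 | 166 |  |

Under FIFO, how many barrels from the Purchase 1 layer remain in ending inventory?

98

Sale 1 (166) [FIFO — oldest first]: 166 @ $10.65 = $1,767.90
Ending inventory: 98 @ $10.65 + 187 @ $8.60 = $2,651.90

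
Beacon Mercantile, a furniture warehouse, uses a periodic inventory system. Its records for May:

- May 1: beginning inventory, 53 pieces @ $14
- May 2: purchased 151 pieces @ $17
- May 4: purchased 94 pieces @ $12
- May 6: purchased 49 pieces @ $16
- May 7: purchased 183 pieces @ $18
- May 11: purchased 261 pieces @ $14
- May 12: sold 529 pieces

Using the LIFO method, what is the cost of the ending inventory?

May 12, 529 sold [LIFO — newest first]: 261 @ $14 + 183 @ $18 + 49 @ $16 + 36 @ $12 = $8,164
Ending inventory: 53 @ $14 + 151 @ $17 + 58 @ $12 = $4,005
Check: goods available $12,169 = COGS $8,164 + ending $4,005

Ending inventory = $4,005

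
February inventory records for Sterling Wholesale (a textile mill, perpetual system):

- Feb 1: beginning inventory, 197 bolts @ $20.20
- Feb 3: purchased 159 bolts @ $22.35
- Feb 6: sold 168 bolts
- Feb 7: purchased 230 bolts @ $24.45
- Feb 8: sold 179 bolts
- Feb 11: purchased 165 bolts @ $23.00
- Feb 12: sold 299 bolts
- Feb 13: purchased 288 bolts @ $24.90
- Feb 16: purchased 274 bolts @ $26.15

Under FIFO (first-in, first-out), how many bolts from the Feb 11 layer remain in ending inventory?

105

Feb 6, 168 sold [FIFO — oldest first]: 168 @ $20.20 = $3,393.60
Feb 8, 179 sold [FIFO — oldest first]: 29 @ $20.20 + 150 @ $22.35 = $3,938.30
Feb 12, 299 sold [FIFO — oldest first]: 9 @ $22.35 + 230 @ $24.45 + 60 @ $23.00 = $7,204.65
Total COGS = $3,393.60 + $3,938.30 + $7,204.65 = $14,536.55
Ending inventory: 105 @ $23.00 + 288 @ $24.90 + 274 @ $26.15 = $16,751.30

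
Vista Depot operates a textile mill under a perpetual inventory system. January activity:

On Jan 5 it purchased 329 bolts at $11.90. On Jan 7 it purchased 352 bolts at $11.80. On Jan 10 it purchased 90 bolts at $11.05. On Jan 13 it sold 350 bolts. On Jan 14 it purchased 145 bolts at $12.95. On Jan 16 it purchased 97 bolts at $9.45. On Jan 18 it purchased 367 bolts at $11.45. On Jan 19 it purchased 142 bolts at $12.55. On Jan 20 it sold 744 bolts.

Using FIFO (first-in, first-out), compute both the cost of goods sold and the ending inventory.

COGS = $12,785.05; ending inventory = $5,056.80

Jan 13, 350 sold [FIFO — oldest first]: 329 @ $11.90 + 21 @ $11.80 = $4,162.90
Jan 20, 744 sold [FIFO — oldest first]: 331 @ $11.80 + 90 @ $11.05 + 145 @ $12.95 + 97 @ $9.45 + 81 @ $11.45 = $8,622.15
Total COGS = $4,162.90 + $8,622.15 = $12,785.05
Ending inventory: 286 @ $11.45 + 142 @ $12.55 = $5,056.80
Check: goods available $17,841.85 = COGS $12,785.05 + ending $5,056.80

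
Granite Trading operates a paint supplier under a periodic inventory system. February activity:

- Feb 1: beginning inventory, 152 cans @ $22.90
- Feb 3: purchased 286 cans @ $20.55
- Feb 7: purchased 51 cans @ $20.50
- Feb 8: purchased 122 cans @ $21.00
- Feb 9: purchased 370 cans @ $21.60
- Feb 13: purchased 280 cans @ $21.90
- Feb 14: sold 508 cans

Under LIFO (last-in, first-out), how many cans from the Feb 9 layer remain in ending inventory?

142

Feb 14, 508 sold [LIFO — newest first]: 280 @ $21.90 + 228 @ $21.60 = $11,056.80
Ending inventory: 152 @ $22.90 + 286 @ $20.55 + 51 @ $20.50 + 122 @ $21.00 + 142 @ $21.60 = $16,032.80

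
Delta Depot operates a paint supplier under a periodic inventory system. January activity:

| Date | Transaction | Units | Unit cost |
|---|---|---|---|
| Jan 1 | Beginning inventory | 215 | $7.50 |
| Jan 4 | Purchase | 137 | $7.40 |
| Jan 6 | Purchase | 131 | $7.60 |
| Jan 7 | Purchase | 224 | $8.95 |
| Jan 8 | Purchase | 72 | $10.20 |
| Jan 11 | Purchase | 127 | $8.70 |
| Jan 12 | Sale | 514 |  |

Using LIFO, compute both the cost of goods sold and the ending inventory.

Jan 12, 514 sold [LIFO — newest first]: 127 @ $8.70 + 72 @ $10.20 + 224 @ $8.95 + 91 @ $7.60 = $4,535.70
Ending inventory: 215 @ $7.50 + 137 @ $7.40 + 40 @ $7.60 = $2,930.30
Check: goods available $7,466.00 = COGS $4,535.70 + ending $2,930.30

COGS = $4,535.70; ending inventory = $2,930.30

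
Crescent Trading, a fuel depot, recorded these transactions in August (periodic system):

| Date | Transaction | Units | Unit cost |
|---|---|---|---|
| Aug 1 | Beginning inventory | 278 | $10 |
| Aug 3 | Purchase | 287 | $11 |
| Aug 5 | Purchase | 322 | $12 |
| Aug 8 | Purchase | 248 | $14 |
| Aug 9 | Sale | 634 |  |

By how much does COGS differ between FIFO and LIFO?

FIFO COGS: 278 @ $10 + 287 @ $11 + 69 @ $12 = $6,765
LIFO COGS: 248 @ $14 + 322 @ $12 + 64 @ $11 = $8,040
Difference = |$6,765 − $8,040| = $1,275

$1,275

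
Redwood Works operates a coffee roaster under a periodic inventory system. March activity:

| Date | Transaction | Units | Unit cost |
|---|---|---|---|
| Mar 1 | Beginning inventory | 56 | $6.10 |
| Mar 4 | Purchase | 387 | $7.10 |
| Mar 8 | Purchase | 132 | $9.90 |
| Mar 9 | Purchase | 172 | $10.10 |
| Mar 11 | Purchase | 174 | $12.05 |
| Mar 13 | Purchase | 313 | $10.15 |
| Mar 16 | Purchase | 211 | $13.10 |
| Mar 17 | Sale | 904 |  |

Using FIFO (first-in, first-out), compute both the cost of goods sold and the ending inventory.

Mar 17, 904 sold [FIFO — oldest first]: 56 @ $6.10 + 387 @ $7.10 + 132 @ $9.90 + 172 @ $10.10 + 157 @ $12.05 = $8,025.15
Ending inventory: 17 @ $12.05 + 313 @ $10.15 + 211 @ $13.10 = $6,145.90
Check: goods available $14,171.05 = COGS $8,025.15 + ending $6,145.90

COGS = $8,025.15; ending inventory = $6,145.90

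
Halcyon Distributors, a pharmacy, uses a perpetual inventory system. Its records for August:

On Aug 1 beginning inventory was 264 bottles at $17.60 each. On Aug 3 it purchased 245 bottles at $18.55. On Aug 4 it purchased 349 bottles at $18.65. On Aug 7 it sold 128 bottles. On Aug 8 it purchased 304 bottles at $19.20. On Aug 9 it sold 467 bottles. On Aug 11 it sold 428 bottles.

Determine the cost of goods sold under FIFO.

Aug 7, 128 sold [FIFO — oldest first]: 128 @ $17.60 = $2,252.80
Aug 9, 467 sold [FIFO — oldest first]: 136 @ $17.60 + 245 @ $18.55 + 86 @ $18.65 = $8,542.25
Aug 11, 428 sold [FIFO — oldest first]: 263 @ $18.65 + 165 @ $19.20 = $8,072.95
Total COGS = $2,252.80 + $8,542.25 + $8,072.95 = $18,868.00
Ending inventory: 139 @ $19.20 = $2,668.80

COGS = $18,868.00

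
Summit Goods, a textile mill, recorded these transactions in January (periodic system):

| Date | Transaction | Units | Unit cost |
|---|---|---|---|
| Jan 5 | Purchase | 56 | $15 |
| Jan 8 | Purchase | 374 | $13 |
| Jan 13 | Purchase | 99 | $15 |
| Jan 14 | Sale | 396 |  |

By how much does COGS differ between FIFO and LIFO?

FIFO COGS: 56 @ $15 + 340 @ $13 = $5,260
LIFO COGS: 99 @ $15 + 297 @ $13 = $5,346
Difference = |$5,260 − $5,346| = $86

$86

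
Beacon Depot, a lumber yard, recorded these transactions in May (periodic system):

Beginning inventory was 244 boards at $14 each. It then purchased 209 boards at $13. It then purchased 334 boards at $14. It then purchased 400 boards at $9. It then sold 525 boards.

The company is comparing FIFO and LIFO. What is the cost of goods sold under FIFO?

FIFO COGS: 244 @ $14 + 209 @ $13 + 72 @ $14 = $7,141
LIFO COGS: 400 @ $9 + 125 @ $14 = $5,350

COGS = $7,141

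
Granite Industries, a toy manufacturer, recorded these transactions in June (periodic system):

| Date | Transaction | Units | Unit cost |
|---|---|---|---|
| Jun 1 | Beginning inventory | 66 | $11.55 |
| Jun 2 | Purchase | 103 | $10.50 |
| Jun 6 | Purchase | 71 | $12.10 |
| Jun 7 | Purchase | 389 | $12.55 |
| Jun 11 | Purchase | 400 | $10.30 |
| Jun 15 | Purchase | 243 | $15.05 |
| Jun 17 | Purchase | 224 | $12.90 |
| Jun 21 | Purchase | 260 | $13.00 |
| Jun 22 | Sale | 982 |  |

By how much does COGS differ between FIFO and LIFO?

FIFO COGS: 66 @ $11.55 + 103 @ $10.50 + 71 @ $12.10 + 389 @ $12.55 + 353 @ $10.30 = $11,220.75
LIFO COGS: 260 @ $13.00 + 224 @ $12.90 + 243 @ $15.05 + 255 @ $10.30 = $12,553.25
Difference = |$11,220.75 − $12,553.25| = $1,332.50

$1,332.50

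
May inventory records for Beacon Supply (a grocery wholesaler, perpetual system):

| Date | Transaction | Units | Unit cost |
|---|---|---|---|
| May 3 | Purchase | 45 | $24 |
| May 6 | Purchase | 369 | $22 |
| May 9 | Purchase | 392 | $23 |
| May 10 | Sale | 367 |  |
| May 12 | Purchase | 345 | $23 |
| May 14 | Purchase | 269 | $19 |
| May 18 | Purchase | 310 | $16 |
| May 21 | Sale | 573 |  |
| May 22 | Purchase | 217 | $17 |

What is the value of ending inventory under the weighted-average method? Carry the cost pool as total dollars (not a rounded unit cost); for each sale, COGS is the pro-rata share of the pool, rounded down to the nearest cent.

Ending inventory = $19,875.33

After May 3: 45 on hand, pool $1,080.00 (≈ $24.0000 each)
After May 6: 414 on hand, pool $9,198.00 (≈ $22.2174 each)
After May 9: 806 on hand, pool $18,214.00 (≈ $22.5980 each)
May 10, sell 367: 367/806 × $18,214.00 → $8,293.47
After May 12: 784 on hand, pool $17,855.53 (≈ $22.7749 each)
After May 14: 1053 on hand, pool $22,966.53 (≈ $21.8106 each)
After May 18: 1363 on hand, pool $27,926.53 (≈ $20.4890 each)
May 21, sell 573: 573/1363 × $27,926.53 → $11,740.20
After May 22: 1007 on hand, pool $19,875.33 (≈ $19.7372 each)
Total COGS = $8,293.47 + $11,740.20 = $20,033.67
Ending inventory (cost pool remaining) = $19,875.33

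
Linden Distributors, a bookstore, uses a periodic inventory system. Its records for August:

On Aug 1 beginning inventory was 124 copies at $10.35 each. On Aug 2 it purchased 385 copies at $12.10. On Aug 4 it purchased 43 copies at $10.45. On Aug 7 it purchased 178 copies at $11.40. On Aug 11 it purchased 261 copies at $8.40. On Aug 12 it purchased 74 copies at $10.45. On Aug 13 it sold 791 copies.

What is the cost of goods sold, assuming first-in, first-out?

Aug 13, 791 sold [FIFO — oldest first]: 124 @ $10.35 + 385 @ $12.10 + 43 @ $10.45 + 178 @ $11.40 + 61 @ $8.40 = $8,932.85
Ending inventory: 200 @ $8.40 + 74 @ $10.45 = $2,453.30

COGS = $8,932.85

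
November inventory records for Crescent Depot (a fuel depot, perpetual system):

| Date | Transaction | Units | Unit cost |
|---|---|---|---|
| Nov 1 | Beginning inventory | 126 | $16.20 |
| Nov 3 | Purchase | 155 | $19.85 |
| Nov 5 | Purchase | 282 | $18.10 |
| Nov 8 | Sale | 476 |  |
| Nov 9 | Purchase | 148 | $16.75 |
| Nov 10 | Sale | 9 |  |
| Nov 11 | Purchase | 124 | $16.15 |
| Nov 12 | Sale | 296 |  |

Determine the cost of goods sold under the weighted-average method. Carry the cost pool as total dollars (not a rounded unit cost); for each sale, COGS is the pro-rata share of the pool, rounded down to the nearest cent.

COGS = $13,792.56

After Nov 1: 126 on hand, pool $2,041.20 (≈ $16.2000 each)
After Nov 3: 281 on hand, pool $5,117.95 (≈ $18.2133 each)
After Nov 5: 563 on hand, pool $10,222.15 (≈ $18.1566 each)
Nov 8, sell 476: 476/563 × $10,222.15 → $8,642.52
After Nov 9: 235 on hand, pool $4,058.63 (≈ $17.2708 each)
Nov 10, sell 9: 9/235 × $4,058.63 → $155.43
After Nov 11: 350 on hand, pool $5,905.80 (≈ $16.8737 each)
Nov 12, sell 296: 296/350 × $5,905.80 → $4,994.61
Total COGS = $8,642.52 + $155.43 + $4,994.61 = $13,792.56
Ending inventory (cost pool remaining) = $911.19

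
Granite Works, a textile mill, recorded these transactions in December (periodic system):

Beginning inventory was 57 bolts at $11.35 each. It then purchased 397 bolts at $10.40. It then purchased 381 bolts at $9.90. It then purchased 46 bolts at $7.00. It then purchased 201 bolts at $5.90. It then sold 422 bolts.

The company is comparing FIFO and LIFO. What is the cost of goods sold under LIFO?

COGS = $3,240.40

FIFO COGS: 57 @ $11.35 + 365 @ $10.40 = $4,442.95
LIFO COGS: 201 @ $5.90 + 46 @ $7.00 + 175 @ $9.90 = $3,240.40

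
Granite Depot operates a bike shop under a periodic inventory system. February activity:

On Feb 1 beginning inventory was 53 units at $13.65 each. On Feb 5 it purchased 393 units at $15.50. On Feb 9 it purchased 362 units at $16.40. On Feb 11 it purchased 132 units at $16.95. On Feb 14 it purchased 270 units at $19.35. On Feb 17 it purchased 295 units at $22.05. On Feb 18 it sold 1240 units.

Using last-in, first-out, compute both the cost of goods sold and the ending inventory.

COGS = $22,708.95; ending inventory = $4,009.45

Feb 18, 1240 sold [LIFO — newest first]: 295 @ $22.05 + 270 @ $19.35 + 132 @ $16.95 + 362 @ $16.40 + 181 @ $15.50 = $22,708.95
Ending inventory: 53 @ $13.65 + 212 @ $15.50 = $4,009.45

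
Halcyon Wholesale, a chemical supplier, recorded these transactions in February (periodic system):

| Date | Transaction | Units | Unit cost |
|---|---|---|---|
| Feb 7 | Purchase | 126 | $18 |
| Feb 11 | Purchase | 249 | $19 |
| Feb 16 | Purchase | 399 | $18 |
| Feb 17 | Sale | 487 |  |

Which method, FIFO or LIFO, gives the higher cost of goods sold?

FIFO COGS: 126 @ $18 + 249 @ $19 + 112 @ $18 = $9,015
LIFO COGS: 399 @ $18 + 88 @ $19 = $8,854

FIFO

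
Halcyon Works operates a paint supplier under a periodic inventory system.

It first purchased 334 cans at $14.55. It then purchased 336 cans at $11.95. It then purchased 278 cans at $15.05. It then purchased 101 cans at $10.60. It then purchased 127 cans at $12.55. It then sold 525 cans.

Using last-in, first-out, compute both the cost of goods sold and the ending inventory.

Sale 1 (525) [LIFO — newest first]: 127 @ $12.55 + 101 @ $10.60 + 278 @ $15.05 + 19 @ $11.95 = $7,075.40
Ending inventory: 334 @ $14.55 + 317 @ $11.95 = $8,647.85
Check: goods available $15,723.25 = COGS $7,075.40 + ending $8,647.85

COGS = $7,075.40; ending inventory = $8,647.85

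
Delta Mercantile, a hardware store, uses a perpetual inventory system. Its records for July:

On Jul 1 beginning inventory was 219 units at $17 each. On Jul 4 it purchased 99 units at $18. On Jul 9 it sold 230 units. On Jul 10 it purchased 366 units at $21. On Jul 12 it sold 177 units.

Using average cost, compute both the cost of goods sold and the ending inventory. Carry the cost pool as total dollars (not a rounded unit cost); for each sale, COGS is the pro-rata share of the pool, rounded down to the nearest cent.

After Jul 1: 219 on hand, pool $3,723.00 (≈ $17.0000 each)
After Jul 4: 318 on hand, pool $5,505.00 (≈ $17.3113 each)
Jul 9, sell 230: 230/318 × $5,505.00 → $3,981.60
After Jul 10: 454 on hand, pool $9,209.40 (≈ $20.2850 each)
Jul 12, sell 177: 177/454 × $9,209.40 → $3,590.44
Total COGS = $3,981.60 + $3,590.44 = $7,572.04
Ending inventory (cost pool remaining) = $5,618.96

COGS = $7,572.04; ending inventory = $5,618.96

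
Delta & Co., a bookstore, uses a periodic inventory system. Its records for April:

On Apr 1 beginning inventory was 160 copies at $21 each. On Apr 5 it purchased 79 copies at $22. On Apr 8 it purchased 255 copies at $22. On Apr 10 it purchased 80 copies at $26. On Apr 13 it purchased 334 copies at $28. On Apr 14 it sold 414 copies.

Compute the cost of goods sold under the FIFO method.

COGS = $8,948

Apr 14, 414 sold [FIFO — oldest first]: 160 @ $21 + 79 @ $22 + 175 @ $22 = $8,948
Ending inventory: 80 @ $22 + 80 @ $26 + 334 @ $28 = $13,192
Check: goods available $22,140 = COGS $8,948 + ending $13,192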